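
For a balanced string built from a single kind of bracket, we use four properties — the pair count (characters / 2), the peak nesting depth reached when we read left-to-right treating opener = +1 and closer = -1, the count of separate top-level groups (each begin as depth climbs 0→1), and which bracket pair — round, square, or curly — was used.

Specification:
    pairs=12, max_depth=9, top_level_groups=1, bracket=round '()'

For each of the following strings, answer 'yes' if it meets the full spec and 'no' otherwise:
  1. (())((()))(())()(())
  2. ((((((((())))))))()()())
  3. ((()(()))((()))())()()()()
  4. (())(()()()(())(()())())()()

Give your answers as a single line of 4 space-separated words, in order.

String 1 '(())((()))(())()(())': depth seq [1 2 1 0 1 2 3 2 1 0 1 2 1 0 1 0 1 2 1 0]
  -> pairs=10 depth=3 groups=5 -> no
String 2 '((((((((())))))))()()())': depth seq [1 2 3 4 5 6 7 8 9 8 7 6 5 4 3 2 1 2 1 2 1 2 1 0]
  -> pairs=12 depth=9 groups=1 -> yes
String 3 '((()(()))((()))())()()()()': depth seq [1 2 3 2 3 4 3 2 1 2 3 4 3 2 1 2 1 0 1 0 1 0 1 0 1 0]
  -> pairs=13 depth=4 groups=5 -> no
String 4 '(())(()()()(())(()())())()()': depth seq [1 2 1 0 1 2 1 2 1 2 1 2 3 2 1 2 3 2 3 2 1 2 1 0 1 0 1 0]
  -> pairs=14 depth=3 groups=4 -> no

Answer: no yes no no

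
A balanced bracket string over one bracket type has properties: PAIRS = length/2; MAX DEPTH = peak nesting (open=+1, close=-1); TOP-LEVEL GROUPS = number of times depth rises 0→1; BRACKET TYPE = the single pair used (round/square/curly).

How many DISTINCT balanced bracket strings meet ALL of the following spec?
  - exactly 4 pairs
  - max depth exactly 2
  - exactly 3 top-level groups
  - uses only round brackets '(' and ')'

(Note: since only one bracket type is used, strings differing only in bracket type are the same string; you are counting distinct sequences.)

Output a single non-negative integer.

Answer: 3

Derivation:
Spec: pairs=4 depth=2 groups=3
Count(depth <= 2) = 3
Count(depth <= 1) = 0
Count(depth == 2) = 3 - 0 = 3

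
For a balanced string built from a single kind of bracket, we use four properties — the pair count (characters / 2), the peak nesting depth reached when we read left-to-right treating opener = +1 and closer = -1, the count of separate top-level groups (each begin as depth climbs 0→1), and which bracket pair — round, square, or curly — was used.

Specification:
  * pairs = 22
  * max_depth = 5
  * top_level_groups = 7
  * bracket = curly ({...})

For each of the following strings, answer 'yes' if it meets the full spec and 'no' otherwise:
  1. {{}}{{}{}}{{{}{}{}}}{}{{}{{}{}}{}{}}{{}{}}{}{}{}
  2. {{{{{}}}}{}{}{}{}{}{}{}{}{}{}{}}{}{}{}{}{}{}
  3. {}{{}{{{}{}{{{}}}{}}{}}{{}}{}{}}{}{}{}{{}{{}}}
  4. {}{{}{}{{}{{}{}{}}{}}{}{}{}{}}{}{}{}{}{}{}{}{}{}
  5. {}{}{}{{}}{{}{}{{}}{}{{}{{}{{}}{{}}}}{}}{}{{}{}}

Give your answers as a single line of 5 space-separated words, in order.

Answer: no yes no no no

Derivation:
String 1 '{{}}{{}{}}{{{}{}{}}}{}{{}{{}{}}{}{}}{{}{}}{}{}{}': depth seq [1 2 1 0 1 2 1 2 1 0 1 2 3 2 3 2 3 2 1 0 1 0 1 2 1 2 3 2 3 2 1 2 1 2 1 0 1 2 1 2 1 0 1 0 1 0 1 0]
  -> pairs=24 depth=3 groups=9 -> no
String 2 '{{{{{}}}}{}{}{}{}{}{}{}{}{}{}{}}{}{}{}{}{}{}': depth seq [1 2 3 4 5 4 3 2 1 2 1 2 1 2 1 2 1 2 1 2 1 2 1 2 1 2 1 2 1 2 1 0 1 0 1 0 1 0 1 0 1 0 1 0]
  -> pairs=22 depth=5 groups=7 -> yes
String 3 '{}{{}{{{}{}{{{}}}{}}{}}{{}}{}{}}{}{}{}{{}{{}}}': depth seq [1 0 1 2 1 2 3 4 3 4 3 4 5 6 5 4 3 4 3 2 3 2 1 2 3 2 1 2 1 2 1 0 1 0 1 0 1 0 1 2 1 2 3 2 1 0]
  -> pairs=23 depth=6 groups=6 -> no
String 4 '{}{{}{}{{}{{}{}{}}{}}{}{}{}{}}{}{}{}{}{}{}{}{}{}': depth seq [1 0 1 2 1 2 1 2 3 2 3 4 3 4 3 4 3 2 3 2 1 2 1 2 1 2 1 2 1 0 1 0 1 0 1 0 1 0 1 0 1 0 1 0 1 0 1 0]
  -> pairs=24 depth=4 groups=11 -> no
String 5 '{}{}{}{{}}{{}{}{{}}{}{{}{{}{{}}{{}}}}{}}{}{{}{}}': depth seq [1 0 1 0 1 0 1 2 1 0 1 2 1 2 1 2 3 2 1 2 1 2 3 2 3 4 3 4 5 4 3 4 5 4 3 2 1 2 1 0 1 0 1 2 1 2 1 0]
  -> pairs=24 depth=5 groups=7 -> no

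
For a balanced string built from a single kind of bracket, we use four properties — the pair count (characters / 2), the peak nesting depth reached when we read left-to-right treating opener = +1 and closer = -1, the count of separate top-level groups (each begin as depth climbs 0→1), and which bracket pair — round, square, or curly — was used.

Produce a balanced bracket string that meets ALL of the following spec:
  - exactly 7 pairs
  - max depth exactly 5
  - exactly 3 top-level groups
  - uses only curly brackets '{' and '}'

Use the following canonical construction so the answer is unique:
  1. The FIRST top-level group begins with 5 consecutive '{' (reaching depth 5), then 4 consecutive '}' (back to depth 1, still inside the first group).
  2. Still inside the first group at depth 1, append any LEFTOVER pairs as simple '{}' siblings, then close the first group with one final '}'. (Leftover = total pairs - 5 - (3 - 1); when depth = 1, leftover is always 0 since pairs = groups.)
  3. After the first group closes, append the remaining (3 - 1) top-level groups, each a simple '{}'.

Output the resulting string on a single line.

Answer: {{{{{}}}}}{}{}

Derivation:
Spec: pairs=7 depth=5 groups=3
Leftover pairs = 7 - 5 - (3-1) = 0
First group: deep chain of depth 5 + 0 sibling pairs
Remaining 2 groups: simple '{}' each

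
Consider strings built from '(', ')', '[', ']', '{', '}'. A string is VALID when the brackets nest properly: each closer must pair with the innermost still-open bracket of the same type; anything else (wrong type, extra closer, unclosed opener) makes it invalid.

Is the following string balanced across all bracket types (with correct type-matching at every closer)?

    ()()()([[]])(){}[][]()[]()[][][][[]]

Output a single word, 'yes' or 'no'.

pos 0: push '('; stack = (
pos 1: ')' matches '('; pop; stack = (empty)
pos 2: push '('; stack = (
pos 3: ')' matches '('; pop; stack = (empty)
pos 4: push '('; stack = (
pos 5: ')' matches '('; pop; stack = (empty)
pos 6: push '('; stack = (
pos 7: push '['; stack = ([
pos 8: push '['; stack = ([[
pos 9: ']' matches '['; pop; stack = ([
pos 10: ']' matches '['; pop; stack = (
pos 11: ')' matches '('; pop; stack = (empty)
pos 12: push '('; stack = (
pos 13: ')' matches '('; pop; stack = (empty)
pos 14: push '{'; stack = {
pos 15: '}' matches '{'; pop; stack = (empty)
pos 16: push '['; stack = [
pos 17: ']' matches '['; pop; stack = (empty)
pos 18: push '['; stack = [
pos 19: ']' matches '['; pop; stack = (empty)
pos 20: push '('; stack = (
pos 21: ')' matches '('; pop; stack = (empty)
pos 22: push '['; stack = [
pos 23: ']' matches '['; pop; stack = (empty)
pos 24: push '('; stack = (
pos 25: ')' matches '('; pop; stack = (empty)
pos 26: push '['; stack = [
pos 27: ']' matches '['; pop; stack = (empty)
pos 28: push '['; stack = [
pos 29: ']' matches '['; pop; stack = (empty)
pos 30: push '['; stack = [
pos 31: ']' matches '['; pop; stack = (empty)
pos 32: push '['; stack = [
pos 33: push '['; stack = [[
pos 34: ']' matches '['; pop; stack = [
pos 35: ']' matches '['; pop; stack = (empty)
end: stack empty → VALID
Verdict: properly nested → yes

Answer: yes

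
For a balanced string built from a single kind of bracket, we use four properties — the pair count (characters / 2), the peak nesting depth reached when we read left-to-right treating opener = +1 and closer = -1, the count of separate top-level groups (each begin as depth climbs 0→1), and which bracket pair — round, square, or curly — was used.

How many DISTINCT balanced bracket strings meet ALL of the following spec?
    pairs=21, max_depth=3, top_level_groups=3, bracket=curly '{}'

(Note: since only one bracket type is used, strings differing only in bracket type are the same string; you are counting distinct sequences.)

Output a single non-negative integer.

Spec: pairs=21 depth=3 groups=3
Count(depth <= 3) = 8192000
Count(depth <= 2) = 190
Count(depth == 3) = 8192000 - 190 = 8191810

Answer: 8191810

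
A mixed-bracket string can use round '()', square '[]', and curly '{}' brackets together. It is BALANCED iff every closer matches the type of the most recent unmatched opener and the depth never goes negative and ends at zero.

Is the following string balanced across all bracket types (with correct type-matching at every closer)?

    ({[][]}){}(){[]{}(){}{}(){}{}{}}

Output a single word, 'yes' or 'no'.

pos 0: push '('; stack = (
pos 1: push '{'; stack = ({
pos 2: push '['; stack = ({[
pos 3: ']' matches '['; pop; stack = ({
pos 4: push '['; stack = ({[
pos 5: ']' matches '['; pop; stack = ({
pos 6: '}' matches '{'; pop; stack = (
pos 7: ')' matches '('; pop; stack = (empty)
pos 8: push '{'; stack = {
pos 9: '}' matches '{'; pop; stack = (empty)
pos 10: push '('; stack = (
pos 11: ')' matches '('; pop; stack = (empty)
pos 12: push '{'; stack = {
pos 13: push '['; stack = {[
pos 14: ']' matches '['; pop; stack = {
pos 15: push '{'; stack = {{
pos 16: '}' matches '{'; pop; stack = {
pos 17: push '('; stack = {(
pos 18: ')' matches '('; pop; stack = {
pos 19: push '{'; stack = {{
pos 20: '}' matches '{'; pop; stack = {
pos 21: push '{'; stack = {{
pos 22: '}' matches '{'; pop; stack = {
pos 23: push '('; stack = {(
pos 24: ')' matches '('; pop; stack = {
pos 25: push '{'; stack = {{
pos 26: '}' matches '{'; pop; stack = {
pos 27: push '{'; stack = {{
pos 28: '}' matches '{'; pop; stack = {
pos 29: push '{'; stack = {{
pos 30: '}' matches '{'; pop; stack = {
pos 31: '}' matches '{'; pop; stack = (empty)
end: stack empty → VALID
Verdict: properly nested → yes

Answer: yes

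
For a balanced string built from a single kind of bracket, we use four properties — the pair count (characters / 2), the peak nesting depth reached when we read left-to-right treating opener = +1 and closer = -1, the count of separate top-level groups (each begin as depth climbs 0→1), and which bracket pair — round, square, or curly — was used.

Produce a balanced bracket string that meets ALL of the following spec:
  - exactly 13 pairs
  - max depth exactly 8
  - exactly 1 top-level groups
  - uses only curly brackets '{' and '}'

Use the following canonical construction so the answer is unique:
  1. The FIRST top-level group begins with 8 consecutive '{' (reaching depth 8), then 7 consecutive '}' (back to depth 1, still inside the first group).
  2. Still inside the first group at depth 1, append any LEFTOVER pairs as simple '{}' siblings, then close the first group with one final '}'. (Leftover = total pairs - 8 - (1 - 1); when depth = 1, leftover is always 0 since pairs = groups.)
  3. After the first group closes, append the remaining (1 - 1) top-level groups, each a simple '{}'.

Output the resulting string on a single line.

Answer: {{{{{{{{}}}}}}}{}{}{}{}{}}

Derivation:
Spec: pairs=13 depth=8 groups=1
Leftover pairs = 13 - 8 - (1-1) = 5
First group: deep chain of depth 8 + 5 sibling pairs
Remaining 0 groups: simple '{}' each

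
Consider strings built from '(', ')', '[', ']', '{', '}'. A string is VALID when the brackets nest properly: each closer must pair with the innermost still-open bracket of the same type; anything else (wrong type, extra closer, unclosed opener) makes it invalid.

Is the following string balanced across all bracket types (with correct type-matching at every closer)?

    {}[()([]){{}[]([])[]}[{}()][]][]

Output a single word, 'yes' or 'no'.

Answer: yes

Derivation:
pos 0: push '{'; stack = {
pos 1: '}' matches '{'; pop; stack = (empty)
pos 2: push '['; stack = [
pos 3: push '('; stack = [(
pos 4: ')' matches '('; pop; stack = [
pos 5: push '('; stack = [(
pos 6: push '['; stack = [([
pos 7: ']' matches '['; pop; stack = [(
pos 8: ')' matches '('; pop; stack = [
pos 9: push '{'; stack = [{
pos 10: push '{'; stack = [{{
pos 11: '}' matches '{'; pop; stack = [{
pos 12: push '['; stack = [{[
pos 13: ']' matches '['; pop; stack = [{
pos 14: push '('; stack = [{(
pos 15: push '['; stack = [{([
pos 16: ']' matches '['; pop; stack = [{(
pos 17: ')' matches '('; pop; stack = [{
pos 18: push '['; stack = [{[
pos 19: ']' matches '['; pop; stack = [{
pos 20: '}' matches '{'; pop; stack = [
pos 21: push '['; stack = [[
pos 22: push '{'; stack = [[{
pos 23: '}' matches '{'; pop; stack = [[
pos 24: push '('; stack = [[(
pos 25: ')' matches '('; pop; stack = [[
pos 26: ']' matches '['; pop; stack = [
pos 27: push '['; stack = [[
pos 28: ']' matches '['; pop; stack = [
pos 29: ']' matches '['; pop; stack = (empty)
pos 30: push '['; stack = [
pos 31: ']' matches '['; pop; stack = (empty)
end: stack empty → VALID
Verdict: properly nested → yes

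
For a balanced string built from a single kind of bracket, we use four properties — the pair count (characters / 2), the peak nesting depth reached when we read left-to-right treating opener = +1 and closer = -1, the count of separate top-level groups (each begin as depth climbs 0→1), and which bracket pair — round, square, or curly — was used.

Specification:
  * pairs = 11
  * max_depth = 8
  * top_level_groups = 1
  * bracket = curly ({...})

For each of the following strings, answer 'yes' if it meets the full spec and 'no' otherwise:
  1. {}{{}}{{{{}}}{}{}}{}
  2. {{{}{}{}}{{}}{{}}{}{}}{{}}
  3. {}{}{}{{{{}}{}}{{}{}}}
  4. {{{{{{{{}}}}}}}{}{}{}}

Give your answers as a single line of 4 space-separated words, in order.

Answer: no no no yes

Derivation:
String 1 '{}{{}}{{{{}}}{}{}}{}': depth seq [1 0 1 2 1 0 1 2 3 4 3 2 1 2 1 2 1 0 1 0]
  -> pairs=10 depth=4 groups=4 -> no
String 2 '{{{}{}{}}{{}}{{}}{}{}}{{}}': depth seq [1 2 3 2 3 2 3 2 1 2 3 2 1 2 3 2 1 2 1 2 1 0 1 2 1 0]
  -> pairs=13 depth=3 groups=2 -> no
String 3 '{}{}{}{{{{}}{}}{{}{}}}': depth seq [1 0 1 0 1 0 1 2 3 4 3 2 3 2 1 2 3 2 3 2 1 0]
  -> pairs=11 depth=4 groups=4 -> no
String 4 '{{{{{{{{}}}}}}}{}{}{}}': depth seq [1 2 3 4 5 6 7 8 7 6 5 4 3 2 1 2 1 2 1 2 1 0]
  -> pairs=11 depth=8 groups=1 -> yes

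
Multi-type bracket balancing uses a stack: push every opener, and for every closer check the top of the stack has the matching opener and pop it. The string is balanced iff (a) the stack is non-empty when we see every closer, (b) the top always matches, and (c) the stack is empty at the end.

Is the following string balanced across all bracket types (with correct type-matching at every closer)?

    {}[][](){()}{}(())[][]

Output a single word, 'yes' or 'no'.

pos 0: push '{'; stack = {
pos 1: '}' matches '{'; pop; stack = (empty)
pos 2: push '['; stack = [
pos 3: ']' matches '['; pop; stack = (empty)
pos 4: push '['; stack = [
pos 5: ']' matches '['; pop; stack = (empty)
pos 6: push '('; stack = (
pos 7: ')' matches '('; pop; stack = (empty)
pos 8: push '{'; stack = {
pos 9: push '('; stack = {(
pos 10: ')' matches '('; pop; stack = {
pos 11: '}' matches '{'; pop; stack = (empty)
pos 12: push '{'; stack = {
pos 13: '}' matches '{'; pop; stack = (empty)
pos 14: push '('; stack = (
pos 15: push '('; stack = ((
pos 16: ')' matches '('; pop; stack = (
pos 17: ')' matches '('; pop; stack = (empty)
pos 18: push '['; stack = [
pos 19: ']' matches '['; pop; stack = (empty)
pos 20: push '['; stack = [
pos 21: ']' matches '['; pop; stack = (empty)
end: stack empty → VALID
Verdict: properly nested → yes

Answer: yes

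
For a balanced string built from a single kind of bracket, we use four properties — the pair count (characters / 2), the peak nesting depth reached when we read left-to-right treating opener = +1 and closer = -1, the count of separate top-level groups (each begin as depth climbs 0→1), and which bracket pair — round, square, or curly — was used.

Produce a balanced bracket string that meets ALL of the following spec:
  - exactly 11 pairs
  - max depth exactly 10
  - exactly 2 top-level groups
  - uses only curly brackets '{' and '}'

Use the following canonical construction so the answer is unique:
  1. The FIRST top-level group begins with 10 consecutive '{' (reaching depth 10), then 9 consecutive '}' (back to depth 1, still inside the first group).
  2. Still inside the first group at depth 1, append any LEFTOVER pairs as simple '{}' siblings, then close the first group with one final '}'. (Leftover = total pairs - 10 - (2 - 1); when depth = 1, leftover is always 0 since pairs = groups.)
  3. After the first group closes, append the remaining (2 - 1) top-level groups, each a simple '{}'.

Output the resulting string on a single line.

Spec: pairs=11 depth=10 groups=2
Leftover pairs = 11 - 10 - (2-1) = 0
First group: deep chain of depth 10 + 0 sibling pairs
Remaining 1 groups: simple '{}' each

Answer: {{{{{{{{{{}}}}}}}}}}{}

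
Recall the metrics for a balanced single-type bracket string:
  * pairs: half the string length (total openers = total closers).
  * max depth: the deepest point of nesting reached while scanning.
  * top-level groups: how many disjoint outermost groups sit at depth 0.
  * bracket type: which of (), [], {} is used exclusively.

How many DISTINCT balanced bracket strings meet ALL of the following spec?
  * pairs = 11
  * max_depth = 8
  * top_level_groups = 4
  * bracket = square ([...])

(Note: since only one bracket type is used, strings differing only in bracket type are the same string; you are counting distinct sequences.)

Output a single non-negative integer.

Spec: pairs=11 depth=8 groups=4
Count(depth <= 8) = 7072
Count(depth <= 7) = 7068
Count(depth == 8) = 7072 - 7068 = 4

Answer: 4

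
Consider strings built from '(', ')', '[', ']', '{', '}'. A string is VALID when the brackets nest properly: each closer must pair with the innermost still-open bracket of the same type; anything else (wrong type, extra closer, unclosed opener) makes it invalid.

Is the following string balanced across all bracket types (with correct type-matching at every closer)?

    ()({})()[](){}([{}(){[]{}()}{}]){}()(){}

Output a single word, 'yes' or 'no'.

Answer: yes

Derivation:
pos 0: push '('; stack = (
pos 1: ')' matches '('; pop; stack = (empty)
pos 2: push '('; stack = (
pos 3: push '{'; stack = ({
pos 4: '}' matches '{'; pop; stack = (
pos 5: ')' matches '('; pop; stack = (empty)
pos 6: push '('; stack = (
pos 7: ')' matches '('; pop; stack = (empty)
pos 8: push '['; stack = [
pos 9: ']' matches '['; pop; stack = (empty)
pos 10: push '('; stack = (
pos 11: ')' matches '('; pop; stack = (empty)
pos 12: push '{'; stack = {
pos 13: '}' matches '{'; pop; stack = (empty)
pos 14: push '('; stack = (
pos 15: push '['; stack = ([
pos 16: push '{'; stack = ([{
pos 17: '}' matches '{'; pop; stack = ([
pos 18: push '('; stack = ([(
pos 19: ')' matches '('; pop; stack = ([
pos 20: push '{'; stack = ([{
pos 21: push '['; stack = ([{[
pos 22: ']' matches '['; pop; stack = ([{
pos 23: push '{'; stack = ([{{
pos 24: '}' matches '{'; pop; stack = ([{
pos 25: push '('; stack = ([{(
pos 26: ')' matches '('; pop; stack = ([{
pos 27: '}' matches '{'; pop; stack = ([
pos 28: push '{'; stack = ([{
pos 29: '}' matches '{'; pop; stack = ([
pos 30: ']' matches '['; pop; stack = (
pos 31: ')' matches '('; pop; stack = (empty)
pos 32: push '{'; stack = {
pos 33: '}' matches '{'; pop; stack = (empty)
pos 34: push '('; stack = (
pos 35: ')' matches '('; pop; stack = (empty)
pos 36: push '('; stack = (
pos 37: ')' matches '('; pop; stack = (empty)
pos 38: push '{'; stack = {
pos 39: '}' matches '{'; pop; stack = (empty)
end: stack empty → VALID
Verdict: properly nested → yes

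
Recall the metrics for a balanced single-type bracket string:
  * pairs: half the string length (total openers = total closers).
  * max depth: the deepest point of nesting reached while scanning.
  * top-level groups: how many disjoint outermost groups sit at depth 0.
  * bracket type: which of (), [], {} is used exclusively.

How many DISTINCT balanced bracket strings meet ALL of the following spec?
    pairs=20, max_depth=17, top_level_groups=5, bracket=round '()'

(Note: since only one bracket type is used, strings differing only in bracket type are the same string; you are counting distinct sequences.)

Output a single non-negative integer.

Answer: 0

Derivation:
Spec: pairs=20 depth=17 groups=5
Count(depth <= 17) = 463991880
Count(depth <= 16) = 463991880
Count(depth == 17) = 463991880 - 463991880 = 0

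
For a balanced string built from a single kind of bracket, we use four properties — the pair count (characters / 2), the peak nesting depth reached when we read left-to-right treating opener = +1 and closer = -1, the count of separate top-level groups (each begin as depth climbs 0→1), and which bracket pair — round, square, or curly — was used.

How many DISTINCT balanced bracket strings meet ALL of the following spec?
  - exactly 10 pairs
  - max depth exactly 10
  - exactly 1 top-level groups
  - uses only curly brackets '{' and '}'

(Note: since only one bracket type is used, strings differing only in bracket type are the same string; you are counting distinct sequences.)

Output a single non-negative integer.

Answer: 1

Derivation:
Spec: pairs=10 depth=10 groups=1
Count(depth <= 10) = 4862
Count(depth <= 9) = 4861
Count(depth == 10) = 4862 - 4861 = 1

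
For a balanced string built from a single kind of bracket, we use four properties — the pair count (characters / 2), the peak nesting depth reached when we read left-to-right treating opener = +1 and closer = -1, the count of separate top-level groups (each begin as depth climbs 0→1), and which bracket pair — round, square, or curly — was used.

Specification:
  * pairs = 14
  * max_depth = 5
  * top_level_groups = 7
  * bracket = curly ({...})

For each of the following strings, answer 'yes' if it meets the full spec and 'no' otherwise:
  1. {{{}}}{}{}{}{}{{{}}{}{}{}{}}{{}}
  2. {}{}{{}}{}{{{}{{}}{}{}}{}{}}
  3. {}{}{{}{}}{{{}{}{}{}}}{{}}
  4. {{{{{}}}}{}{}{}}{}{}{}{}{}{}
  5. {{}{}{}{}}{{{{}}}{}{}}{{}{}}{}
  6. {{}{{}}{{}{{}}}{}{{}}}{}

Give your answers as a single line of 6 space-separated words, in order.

String 1 '{{{}}}{}{}{}{}{{{}}{}{}{}{}}{{}}': depth seq [1 2 3 2 1 0 1 0 1 0 1 0 1 0 1 2 3 2 1 2 1 2 1 2 1 2 1 0 1 2 1 0]
  -> pairs=16 depth=3 groups=7 -> no
String 2 '{}{}{{}}{}{{{}{{}}{}{}}{}{}}': depth seq [1 0 1 0 1 2 1 0 1 0 1 2 3 2 3 4 3 2 3 2 3 2 1 2 1 2 1 0]
  -> pairs=14 depth=4 groups=5 -> no
String 3 '{}{}{{}{}}{{{}{}{}{}}}{{}}': depth seq [1 0 1 0 1 2 1 2 1 0 1 2 3 2 3 2 3 2 3 2 1 0 1 2 1 0]
  -> pairs=13 depth=3 groups=5 -> no
String 4 '{{{{{}}}}{}{}{}}{}{}{}{}{}{}': depth seq [1 2 3 4 5 4 3 2 1 2 1 2 1 2 1 0 1 0 1 0 1 0 1 0 1 0 1 0]
  -> pairs=14 depth=5 groups=7 -> yes
String 5 '{{}{}{}{}}{{{{}}}{}{}}{{}{}}{}': depth seq [1 2 1 2 1 2 1 2 1 0 1 2 3 4 3 2 1 2 1 2 1 0 1 2 1 2 1 0 1 0]
  -> pairs=15 depth=4 groups=4 -> no
String 6 '{{}{{}}{{}{{}}}{}{{}}}{}': depth seq [1 2 1 2 3 2 1 2 3 2 3 4 3 2 1 2 1 2 3 2 1 0 1 0]
  -> pairs=12 depth=4 groups=2 -> no

Answer: no no no yes no no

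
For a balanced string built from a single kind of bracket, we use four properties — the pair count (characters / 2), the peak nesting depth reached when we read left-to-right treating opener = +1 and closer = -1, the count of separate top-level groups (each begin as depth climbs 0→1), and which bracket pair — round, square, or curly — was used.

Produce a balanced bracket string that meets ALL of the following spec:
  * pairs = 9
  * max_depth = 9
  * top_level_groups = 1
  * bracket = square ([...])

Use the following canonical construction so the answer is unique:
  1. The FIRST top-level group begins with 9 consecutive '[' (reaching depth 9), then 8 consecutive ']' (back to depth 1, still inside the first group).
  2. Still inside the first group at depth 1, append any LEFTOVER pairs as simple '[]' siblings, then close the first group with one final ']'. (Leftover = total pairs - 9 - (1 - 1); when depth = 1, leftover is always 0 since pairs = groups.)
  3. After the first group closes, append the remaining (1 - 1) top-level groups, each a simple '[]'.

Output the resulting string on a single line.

Answer: [[[[[[[[[]]]]]]]]]

Derivation:
Spec: pairs=9 depth=9 groups=1
Leftover pairs = 9 - 9 - (1-1) = 0
First group: deep chain of depth 9 + 0 sibling pairs
Remaining 0 groups: simple '[]' each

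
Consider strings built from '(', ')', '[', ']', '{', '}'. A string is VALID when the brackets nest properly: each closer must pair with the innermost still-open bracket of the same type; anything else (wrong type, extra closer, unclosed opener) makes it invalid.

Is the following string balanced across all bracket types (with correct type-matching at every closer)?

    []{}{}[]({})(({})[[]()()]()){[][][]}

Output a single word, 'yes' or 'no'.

Answer: yes

Derivation:
pos 0: push '['; stack = [
pos 1: ']' matches '['; pop; stack = (empty)
pos 2: push '{'; stack = {
pos 3: '}' matches '{'; pop; stack = (empty)
pos 4: push '{'; stack = {
pos 5: '}' matches '{'; pop; stack = (empty)
pos 6: push '['; stack = [
pos 7: ']' matches '['; pop; stack = (empty)
pos 8: push '('; stack = (
pos 9: push '{'; stack = ({
pos 10: '}' matches '{'; pop; stack = (
pos 11: ')' matches '('; pop; stack = (empty)
pos 12: push '('; stack = (
pos 13: push '('; stack = ((
pos 14: push '{'; stack = (({
pos 15: '}' matches '{'; pop; stack = ((
pos 16: ')' matches '('; pop; stack = (
pos 17: push '['; stack = ([
pos 18: push '['; stack = ([[
pos 19: ']' matches '['; pop; stack = ([
pos 20: push '('; stack = ([(
pos 21: ')' matches '('; pop; stack = ([
pos 22: push '('; stack = ([(
pos 23: ')' matches '('; pop; stack = ([
pos 24: ']' matches '['; pop; stack = (
pos 25: push '('; stack = ((
pos 26: ')' matches '('; pop; stack = (
pos 27: ')' matches '('; pop; stack = (empty)
pos 28: push '{'; stack = {
pos 29: push '['; stack = {[
pos 30: ']' matches '['; pop; stack = {
pos 31: push '['; stack = {[
pos 32: ']' matches '['; pop; stack = {
pos 33: push '['; stack = {[
pos 34: ']' matches '['; pop; stack = {
pos 35: '}' matches '{'; pop; stack = (empty)
end: stack empty → VALID
Verdict: properly nested → yes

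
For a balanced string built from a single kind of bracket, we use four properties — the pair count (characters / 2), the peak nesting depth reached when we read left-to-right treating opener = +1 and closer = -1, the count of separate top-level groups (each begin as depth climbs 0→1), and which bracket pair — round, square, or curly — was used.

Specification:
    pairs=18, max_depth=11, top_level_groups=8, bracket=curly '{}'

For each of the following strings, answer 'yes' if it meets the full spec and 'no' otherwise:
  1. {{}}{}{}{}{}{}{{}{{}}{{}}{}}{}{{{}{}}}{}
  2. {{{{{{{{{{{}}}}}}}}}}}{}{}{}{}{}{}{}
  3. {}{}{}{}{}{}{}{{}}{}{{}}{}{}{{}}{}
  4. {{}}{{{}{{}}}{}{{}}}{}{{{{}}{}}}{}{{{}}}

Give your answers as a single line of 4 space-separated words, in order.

String 1 '{{}}{}{}{}{}{}{{}{{}}{{}}{}}{}{{{}{}}}{}': depth seq [1 2 1 0 1 0 1 0 1 0 1 0 1 0 1 2 1 2 3 2 1 2 3 2 1 2 1 0 1 0 1 2 3 2 3 2 1 0 1 0]
  -> pairs=20 depth=3 groups=10 -> no
String 2 '{{{{{{{{{{{}}}}}}}}}}}{}{}{}{}{}{}{}': depth seq [1 2 3 4 5 6 7 8 9 10 11 10 9 8 7 6 5 4 3 2 1 0 1 0 1 0 1 0 1 0 1 0 1 0 1 0]
  -> pairs=18 depth=11 groups=8 -> yes
String 3 '{}{}{}{}{}{}{}{{}}{}{{}}{}{}{{}}{}': depth seq [1 0 1 0 1 0 1 0 1 0 1 0 1 0 1 2 1 0 1 0 1 2 1 0 1 0 1 0 1 2 1 0 1 0]
  -> pairs=17 depth=2 groups=14 -> no
String 4 '{{}}{{{}{{}}}{}{{}}}{}{{{{}}{}}}{}{{{}}}': depth seq [1 2 1 0 1 2 3 2 3 4 3 2 1 2 1 2 3 2 1 0 1 0 1 2 3 4 3 2 3 2 1 0 1 0 1 2 3 2 1 0]
  -> pairs=20 depth=4 groups=6 -> no

Answer: no yes no no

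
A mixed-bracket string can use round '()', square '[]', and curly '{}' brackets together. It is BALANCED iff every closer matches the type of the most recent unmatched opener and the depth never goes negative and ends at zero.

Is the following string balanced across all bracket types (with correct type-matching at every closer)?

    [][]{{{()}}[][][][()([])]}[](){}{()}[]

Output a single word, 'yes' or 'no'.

Answer: yes

Derivation:
pos 0: push '['; stack = [
pos 1: ']' matches '['; pop; stack = (empty)
pos 2: push '['; stack = [
pos 3: ']' matches '['; pop; stack = (empty)
pos 4: push '{'; stack = {
pos 5: push '{'; stack = {{
pos 6: push '{'; stack = {{{
pos 7: push '('; stack = {{{(
pos 8: ')' matches '('; pop; stack = {{{
pos 9: '}' matches '{'; pop; stack = {{
pos 10: '}' matches '{'; pop; stack = {
pos 11: push '['; stack = {[
pos 12: ']' matches '['; pop; stack = {
pos 13: push '['; stack = {[
pos 14: ']' matches '['; pop; stack = {
pos 15: push '['; stack = {[
pos 16: ']' matches '['; pop; stack = {
pos 17: push '['; stack = {[
pos 18: push '('; stack = {[(
pos 19: ')' matches '('; pop; stack = {[
pos 20: push '('; stack = {[(
pos 21: push '['; stack = {[([
pos 22: ']' matches '['; pop; stack = {[(
pos 23: ')' matches '('; pop; stack = {[
pos 24: ']' matches '['; pop; stack = {
pos 25: '}' matches '{'; pop; stack = (empty)
pos 26: push '['; stack = [
pos 27: ']' matches '['; pop; stack = (empty)
pos 28: push '('; stack = (
pos 29: ')' matches '('; pop; stack = (empty)
pos 30: push '{'; stack = {
pos 31: '}' matches '{'; pop; stack = (empty)
pos 32: push '{'; stack = {
pos 33: push '('; stack = {(
pos 34: ')' matches '('; pop; stack = {
pos 35: '}' matches '{'; pop; stack = (empty)
pos 36: push '['; stack = [
pos 37: ']' matches '['; pop; stack = (empty)
end: stack empty → VALID
Verdict: properly nested → yes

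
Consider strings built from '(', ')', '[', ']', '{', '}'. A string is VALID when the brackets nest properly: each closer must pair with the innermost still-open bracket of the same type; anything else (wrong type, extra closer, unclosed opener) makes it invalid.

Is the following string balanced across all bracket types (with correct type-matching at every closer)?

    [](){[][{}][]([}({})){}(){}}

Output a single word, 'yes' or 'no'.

pos 0: push '['; stack = [
pos 1: ']' matches '['; pop; stack = (empty)
pos 2: push '('; stack = (
pos 3: ')' matches '('; pop; stack = (empty)
pos 4: push '{'; stack = {
pos 5: push '['; stack = {[
pos 6: ']' matches '['; pop; stack = {
pos 7: push '['; stack = {[
pos 8: push '{'; stack = {[{
pos 9: '}' matches '{'; pop; stack = {[
pos 10: ']' matches '['; pop; stack = {
pos 11: push '['; stack = {[
pos 12: ']' matches '['; pop; stack = {
pos 13: push '('; stack = {(
pos 14: push '['; stack = {([
pos 15: saw closer '}' but top of stack is '[' (expected ']') → INVALID
Verdict: type mismatch at position 15: '}' closes '[' → no

Answer: no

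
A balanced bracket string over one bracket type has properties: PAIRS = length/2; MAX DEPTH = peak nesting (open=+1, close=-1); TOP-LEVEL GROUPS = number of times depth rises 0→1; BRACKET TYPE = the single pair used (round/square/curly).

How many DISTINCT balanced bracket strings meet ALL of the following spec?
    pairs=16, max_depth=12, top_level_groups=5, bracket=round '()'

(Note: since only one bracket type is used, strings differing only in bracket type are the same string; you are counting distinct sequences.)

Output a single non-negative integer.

Spec: pairs=16 depth=12 groups=5
Count(depth <= 12) = 2414425
Count(depth <= 11) = 2414420
Count(depth == 12) = 2414425 - 2414420 = 5

Answer: 5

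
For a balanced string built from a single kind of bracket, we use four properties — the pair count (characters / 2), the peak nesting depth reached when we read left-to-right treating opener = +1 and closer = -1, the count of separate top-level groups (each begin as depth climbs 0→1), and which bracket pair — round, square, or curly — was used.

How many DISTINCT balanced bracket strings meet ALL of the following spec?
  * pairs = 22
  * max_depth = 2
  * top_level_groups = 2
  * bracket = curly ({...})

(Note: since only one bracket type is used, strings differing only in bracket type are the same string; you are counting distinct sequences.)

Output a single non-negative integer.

Spec: pairs=22 depth=2 groups=2
Count(depth <= 2) = 21
Count(depth <= 1) = 0
Count(depth == 2) = 21 - 0 = 21

Answer: 21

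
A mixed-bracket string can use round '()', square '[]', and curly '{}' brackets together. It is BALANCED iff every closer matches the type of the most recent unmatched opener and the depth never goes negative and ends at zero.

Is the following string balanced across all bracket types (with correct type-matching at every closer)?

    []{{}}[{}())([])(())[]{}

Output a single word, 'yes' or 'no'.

pos 0: push '['; stack = [
pos 1: ']' matches '['; pop; stack = (empty)
pos 2: push '{'; stack = {
pos 3: push '{'; stack = {{
pos 4: '}' matches '{'; pop; stack = {
pos 5: '}' matches '{'; pop; stack = (empty)
pos 6: push '['; stack = [
pos 7: push '{'; stack = [{
pos 8: '}' matches '{'; pop; stack = [
pos 9: push '('; stack = [(
pos 10: ')' matches '('; pop; stack = [
pos 11: saw closer ')' but top of stack is '[' (expected ']') → INVALID
Verdict: type mismatch at position 11: ')' closes '[' → no

Answer: no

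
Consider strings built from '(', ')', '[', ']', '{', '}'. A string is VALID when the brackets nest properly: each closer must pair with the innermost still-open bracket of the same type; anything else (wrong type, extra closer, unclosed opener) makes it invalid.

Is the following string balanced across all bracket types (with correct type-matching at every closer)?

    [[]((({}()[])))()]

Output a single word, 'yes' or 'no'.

pos 0: push '['; stack = [
pos 1: push '['; stack = [[
pos 2: ']' matches '['; pop; stack = [
pos 3: push '('; stack = [(
pos 4: push '('; stack = [((
pos 5: push '('; stack = [(((
pos 6: push '{'; stack = [((({
pos 7: '}' matches '{'; pop; stack = [(((
pos 8: push '('; stack = [((((
pos 9: ')' matches '('; pop; stack = [(((
pos 10: push '['; stack = [((([
pos 11: ']' matches '['; pop; stack = [(((
pos 12: ')' matches '('; pop; stack = [((
pos 13: ')' matches '('; pop; stack = [(
pos 14: ')' matches '('; pop; stack = [
pos 15: push '('; stack = [(
pos 16: ')' matches '('; pop; stack = [
pos 17: ']' matches '['; pop; stack = (empty)
end: stack empty → VALID
Verdict: properly nested → yes

Answer: yes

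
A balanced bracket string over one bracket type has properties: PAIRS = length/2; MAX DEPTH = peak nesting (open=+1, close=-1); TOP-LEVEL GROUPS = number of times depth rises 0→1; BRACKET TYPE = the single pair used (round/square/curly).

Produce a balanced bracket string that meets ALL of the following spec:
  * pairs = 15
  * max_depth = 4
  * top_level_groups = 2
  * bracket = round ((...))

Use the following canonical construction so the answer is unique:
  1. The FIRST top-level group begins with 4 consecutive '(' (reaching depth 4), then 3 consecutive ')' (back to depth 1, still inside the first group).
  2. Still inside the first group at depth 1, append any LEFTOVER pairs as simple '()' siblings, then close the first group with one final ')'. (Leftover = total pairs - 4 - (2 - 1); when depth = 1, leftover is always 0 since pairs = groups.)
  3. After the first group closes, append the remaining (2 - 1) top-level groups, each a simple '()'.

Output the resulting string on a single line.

Spec: pairs=15 depth=4 groups=2
Leftover pairs = 15 - 4 - (2-1) = 10
First group: deep chain of depth 4 + 10 sibling pairs
Remaining 1 groups: simple '()' each

Answer: (((()))()()()()()()()()()())()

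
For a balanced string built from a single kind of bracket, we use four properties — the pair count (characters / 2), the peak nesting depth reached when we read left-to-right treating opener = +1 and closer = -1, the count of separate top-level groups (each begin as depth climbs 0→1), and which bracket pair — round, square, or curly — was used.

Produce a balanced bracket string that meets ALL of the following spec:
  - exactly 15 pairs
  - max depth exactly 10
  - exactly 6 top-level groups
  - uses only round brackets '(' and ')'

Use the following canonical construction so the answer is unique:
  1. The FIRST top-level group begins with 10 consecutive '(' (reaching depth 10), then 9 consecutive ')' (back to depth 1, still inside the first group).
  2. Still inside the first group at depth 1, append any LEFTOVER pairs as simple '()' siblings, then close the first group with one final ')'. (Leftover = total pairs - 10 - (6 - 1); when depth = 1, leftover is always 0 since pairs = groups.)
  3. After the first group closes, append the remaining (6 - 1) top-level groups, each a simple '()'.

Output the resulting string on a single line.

Spec: pairs=15 depth=10 groups=6
Leftover pairs = 15 - 10 - (6-1) = 0
First group: deep chain of depth 10 + 0 sibling pairs
Remaining 5 groups: simple '()' each

Answer: (((((((((())))))))))()()()()()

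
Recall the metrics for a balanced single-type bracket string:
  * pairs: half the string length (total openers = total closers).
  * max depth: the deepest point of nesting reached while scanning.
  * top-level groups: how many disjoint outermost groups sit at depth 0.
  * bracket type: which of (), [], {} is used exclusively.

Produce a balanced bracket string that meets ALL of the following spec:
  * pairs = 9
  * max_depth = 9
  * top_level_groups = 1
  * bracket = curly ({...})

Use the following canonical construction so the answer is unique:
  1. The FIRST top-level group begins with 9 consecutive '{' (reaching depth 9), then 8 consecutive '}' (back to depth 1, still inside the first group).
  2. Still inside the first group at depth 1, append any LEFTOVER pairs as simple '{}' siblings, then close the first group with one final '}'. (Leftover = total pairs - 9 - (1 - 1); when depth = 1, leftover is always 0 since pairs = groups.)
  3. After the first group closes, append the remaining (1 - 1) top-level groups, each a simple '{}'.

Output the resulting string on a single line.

Answer: {{{{{{{{{}}}}}}}}}

Derivation:
Spec: pairs=9 depth=9 groups=1
Leftover pairs = 9 - 9 - (1-1) = 0
First group: deep chain of depth 9 + 0 sibling pairs
Remaining 0 groups: simple '{}' each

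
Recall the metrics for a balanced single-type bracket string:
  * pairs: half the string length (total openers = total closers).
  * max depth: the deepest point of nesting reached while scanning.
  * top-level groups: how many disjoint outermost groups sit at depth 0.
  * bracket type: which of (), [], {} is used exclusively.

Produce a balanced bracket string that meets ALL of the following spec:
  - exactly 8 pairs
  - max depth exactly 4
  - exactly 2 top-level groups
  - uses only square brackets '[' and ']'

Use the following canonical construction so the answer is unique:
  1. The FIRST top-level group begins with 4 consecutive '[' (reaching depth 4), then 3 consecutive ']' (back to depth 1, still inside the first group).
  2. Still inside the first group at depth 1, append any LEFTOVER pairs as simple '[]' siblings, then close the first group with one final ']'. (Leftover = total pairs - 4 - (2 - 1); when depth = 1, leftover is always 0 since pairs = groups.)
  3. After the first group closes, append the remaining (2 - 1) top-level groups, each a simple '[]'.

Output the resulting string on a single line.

Answer: [[[[]]][][][]][]

Derivation:
Spec: pairs=8 depth=4 groups=2
Leftover pairs = 8 - 4 - (2-1) = 3
First group: deep chain of depth 4 + 3 sibling pairs
Remaining 1 groups: simple '[]' each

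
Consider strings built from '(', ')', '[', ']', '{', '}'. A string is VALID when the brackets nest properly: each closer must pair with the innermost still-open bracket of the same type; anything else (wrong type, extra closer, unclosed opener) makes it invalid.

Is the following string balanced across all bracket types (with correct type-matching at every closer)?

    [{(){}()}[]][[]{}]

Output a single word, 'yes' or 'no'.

Answer: yes

Derivation:
pos 0: push '['; stack = [
pos 1: push '{'; stack = [{
pos 2: push '('; stack = [{(
pos 3: ')' matches '('; pop; stack = [{
pos 4: push '{'; stack = [{{
pos 5: '}' matches '{'; pop; stack = [{
pos 6: push '('; stack = [{(
pos 7: ')' matches '('; pop; stack = [{
pos 8: '}' matches '{'; pop; stack = [
pos 9: push '['; stack = [[
pos 10: ']' matches '['; pop; stack = [
pos 11: ']' matches '['; pop; stack = (empty)
pos 12: push '['; stack = [
pos 13: push '['; stack = [[
pos 14: ']' matches '['; pop; stack = [
pos 15: push '{'; stack = [{
pos 16: '}' matches '{'; pop; stack = [
pos 17: ']' matches '['; pop; stack = (empty)
end: stack empty → VALID
Verdict: properly nested → yes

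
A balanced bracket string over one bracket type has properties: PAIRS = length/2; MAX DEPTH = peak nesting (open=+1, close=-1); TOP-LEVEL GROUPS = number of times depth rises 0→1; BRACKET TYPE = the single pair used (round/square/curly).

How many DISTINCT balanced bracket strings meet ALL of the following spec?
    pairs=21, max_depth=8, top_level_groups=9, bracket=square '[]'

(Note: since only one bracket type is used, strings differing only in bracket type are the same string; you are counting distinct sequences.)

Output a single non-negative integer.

Answer: 970920

Derivation:
Spec: pairs=21 depth=8 groups=9
Count(depth <= 8) = 96529536
Count(depth <= 7) = 95558616
Count(depth == 8) = 96529536 - 95558616 = 970920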